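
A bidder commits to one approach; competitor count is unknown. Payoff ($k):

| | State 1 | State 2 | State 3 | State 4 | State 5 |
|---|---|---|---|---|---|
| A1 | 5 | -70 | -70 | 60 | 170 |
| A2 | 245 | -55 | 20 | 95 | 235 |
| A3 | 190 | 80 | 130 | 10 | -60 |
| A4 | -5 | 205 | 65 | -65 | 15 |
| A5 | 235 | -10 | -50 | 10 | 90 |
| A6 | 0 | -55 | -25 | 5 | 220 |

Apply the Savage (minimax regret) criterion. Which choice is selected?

Column bests: State 1=245, State 2=205, State 3=130, State 4=95, State 5=235.
A1 regrets: 240, 275, 200, 35, 65 → max 275
A2 regrets: 0, 260, 110, 0, 0 → max 260
A3 regrets: 55, 125, 0, 85, 295 → max 295
A4 regrets: 250, 0, 65, 160, 220 → max 250
A5 regrets: 10, 215, 180, 85, 145 → max 215
A6 regrets: 245, 260, 155, 90, 15 → max 260
Smallest max regret = 215 → A5.

A5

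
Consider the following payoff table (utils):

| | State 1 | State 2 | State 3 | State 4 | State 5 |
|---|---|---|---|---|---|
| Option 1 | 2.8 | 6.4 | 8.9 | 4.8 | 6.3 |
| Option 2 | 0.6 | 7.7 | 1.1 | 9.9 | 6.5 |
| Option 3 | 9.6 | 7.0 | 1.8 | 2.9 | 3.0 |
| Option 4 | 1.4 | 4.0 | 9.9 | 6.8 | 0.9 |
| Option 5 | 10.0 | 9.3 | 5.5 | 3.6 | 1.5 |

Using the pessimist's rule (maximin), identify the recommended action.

Row minima: Option 1=2.8, Option 2=0.6, Option 3=1.8, Option 4=0.9, Option 5=1.5
Best worst-case = 2.8 → Option 1.

Option 1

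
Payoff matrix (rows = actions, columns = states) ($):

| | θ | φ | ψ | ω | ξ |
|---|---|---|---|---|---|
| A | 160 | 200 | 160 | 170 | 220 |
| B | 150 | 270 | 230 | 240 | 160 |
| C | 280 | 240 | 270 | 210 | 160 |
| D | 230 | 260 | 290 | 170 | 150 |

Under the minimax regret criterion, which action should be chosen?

C

Column bests: θ=280, φ=270, ψ=290, ω=240, ξ=220.
A regrets: 120, 70, 130, 70, 0 → max 130
B regrets: 130, 0, 60, 0, 60 → max 130
C regrets: 0, 30, 20, 30, 60 → max 60
D regrets: 50, 10, 0, 70, 70 → max 70
Smallest max regret = 60 → C.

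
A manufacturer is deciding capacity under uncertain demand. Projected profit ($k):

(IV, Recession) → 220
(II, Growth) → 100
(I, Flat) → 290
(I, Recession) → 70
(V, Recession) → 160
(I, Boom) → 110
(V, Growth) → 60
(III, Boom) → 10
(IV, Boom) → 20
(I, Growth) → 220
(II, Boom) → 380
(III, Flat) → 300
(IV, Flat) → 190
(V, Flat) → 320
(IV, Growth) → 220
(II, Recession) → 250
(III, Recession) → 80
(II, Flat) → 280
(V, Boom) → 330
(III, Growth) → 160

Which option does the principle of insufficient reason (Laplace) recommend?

Row averages: I=172.5, II=252.5, III=137.5, IV=162.5, V=217.5
Highest average = 252.5 → II.

II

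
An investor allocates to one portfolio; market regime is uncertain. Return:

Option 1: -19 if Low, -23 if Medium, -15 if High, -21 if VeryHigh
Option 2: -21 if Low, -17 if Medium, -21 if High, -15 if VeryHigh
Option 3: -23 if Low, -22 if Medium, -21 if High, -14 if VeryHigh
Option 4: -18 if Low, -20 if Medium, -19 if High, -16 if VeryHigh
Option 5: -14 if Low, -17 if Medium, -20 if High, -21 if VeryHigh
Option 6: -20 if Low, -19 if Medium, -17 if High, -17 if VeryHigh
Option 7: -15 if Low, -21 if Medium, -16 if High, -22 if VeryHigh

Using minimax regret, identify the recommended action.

Column bests: Low=-14, Medium=-17, High=-15, VeryHigh=-14.
Option 1 regrets: 5, 6, 0, 7 → max 7
Option 2 regrets: 7, 0, 6, 1 → max 7
Option 3 regrets: 9, 5, 6, 0 → max 9
Option 4 regrets: 4, 3, 4, 2 → max 4
Option 5 regrets: 0, 0, 5, 7 → max 7
Option 6 regrets: 6, 2, 2, 3 → max 6
Option 7 regrets: 1, 4, 1, 8 → max 8
Smallest max regret = 4 → Option 4.

Option 4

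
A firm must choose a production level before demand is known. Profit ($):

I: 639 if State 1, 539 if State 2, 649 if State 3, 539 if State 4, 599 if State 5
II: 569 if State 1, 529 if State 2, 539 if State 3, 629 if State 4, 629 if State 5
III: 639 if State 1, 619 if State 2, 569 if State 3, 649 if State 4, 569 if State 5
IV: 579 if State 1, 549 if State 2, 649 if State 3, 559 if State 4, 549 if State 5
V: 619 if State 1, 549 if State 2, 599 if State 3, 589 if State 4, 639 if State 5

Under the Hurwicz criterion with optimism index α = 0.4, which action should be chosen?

III

I: 0.4·649 + 0.6·539 = 583
II: 0.4·629 + 0.6·529 = 569
III: 0.4·649 + 0.6·569 = 601
IV: 0.4·649 + 0.6·549 = 589
V: 0.4·639 + 0.6·549 = 585
Highest Hurwicz score = 601 → III.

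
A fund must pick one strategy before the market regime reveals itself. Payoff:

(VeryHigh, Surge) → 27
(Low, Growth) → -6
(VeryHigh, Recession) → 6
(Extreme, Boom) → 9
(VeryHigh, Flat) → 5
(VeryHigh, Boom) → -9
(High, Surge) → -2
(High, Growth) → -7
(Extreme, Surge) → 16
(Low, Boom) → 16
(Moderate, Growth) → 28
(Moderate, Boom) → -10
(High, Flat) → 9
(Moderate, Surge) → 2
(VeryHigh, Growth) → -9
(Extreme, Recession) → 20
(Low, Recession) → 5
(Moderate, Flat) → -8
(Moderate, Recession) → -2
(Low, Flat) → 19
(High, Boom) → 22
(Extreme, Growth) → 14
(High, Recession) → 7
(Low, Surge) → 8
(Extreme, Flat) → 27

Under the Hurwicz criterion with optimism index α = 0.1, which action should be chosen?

Low: 0.1·19 + 0.9·(-6) = -3.5
Moderate: 0.1·28 + 0.9·(-10) = -6.2
High: 0.1·22 + 0.9·(-7) = -4.1
VeryHigh: 0.1·27 + 0.9·(-9) = -5.4
Extreme: 0.1·27 + 0.9·9 = 10.8
Highest Hurwicz score = 10.8 → Extreme.

Extreme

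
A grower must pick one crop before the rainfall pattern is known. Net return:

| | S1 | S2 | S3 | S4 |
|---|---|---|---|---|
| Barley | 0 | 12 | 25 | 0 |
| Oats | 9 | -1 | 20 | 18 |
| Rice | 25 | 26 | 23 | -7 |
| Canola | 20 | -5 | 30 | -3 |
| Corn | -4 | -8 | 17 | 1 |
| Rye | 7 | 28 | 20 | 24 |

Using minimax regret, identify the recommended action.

Column bests: S1=25, S2=28, S3=30, S4=24.
Barley regrets: 25, 16, 5, 24 → max 25
Oats regrets: 16, 29, 10, 6 → max 29
Rice regrets: 0, 2, 7, 31 → max 31
Canola regrets: 5, 33, 0, 27 → max 33
Corn regrets: 29, 36, 13, 23 → max 36
Rye regrets: 18, 0, 10, 0 → max 18
Smallest max regret = 18 → Rye.

Rye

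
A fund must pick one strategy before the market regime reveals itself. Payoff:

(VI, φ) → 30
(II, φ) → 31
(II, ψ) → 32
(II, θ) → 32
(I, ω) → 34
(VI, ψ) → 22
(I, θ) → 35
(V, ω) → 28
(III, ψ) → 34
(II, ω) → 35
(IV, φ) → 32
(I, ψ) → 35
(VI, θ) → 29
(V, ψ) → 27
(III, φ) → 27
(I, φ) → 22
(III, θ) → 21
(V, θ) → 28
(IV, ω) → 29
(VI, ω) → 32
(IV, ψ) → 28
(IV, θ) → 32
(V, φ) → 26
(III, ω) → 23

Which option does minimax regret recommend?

Column bests: θ=35, φ=32, ψ=35, ω=35.
I regrets: 0, 10, 0, 1 → max 10
II regrets: 3, 1, 3, 0 → max 3
III regrets: 14, 5, 1, 12 → max 14
IV regrets: 3, 0, 7, 6 → max 7
V regrets: 7, 6, 8, 7 → max 8
VI regrets: 6, 2, 13, 3 → max 13
Smallest max regret = 3 → II.

II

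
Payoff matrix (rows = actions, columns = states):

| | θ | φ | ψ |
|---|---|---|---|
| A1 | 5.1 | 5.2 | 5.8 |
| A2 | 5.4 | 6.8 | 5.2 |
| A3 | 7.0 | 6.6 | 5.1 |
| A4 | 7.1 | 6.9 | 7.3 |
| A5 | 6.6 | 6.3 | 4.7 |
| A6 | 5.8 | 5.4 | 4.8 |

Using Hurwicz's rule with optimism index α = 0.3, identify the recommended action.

A4

A1: 0.3·5.8 + 0.7·5.1 = 5.31
A2: 0.3·6.8 + 0.7·5.2 = 5.68
A3: 0.3·7.0 + 0.7·5.1 = 5.67
A4: 0.3·7.3 + 0.7·6.9 = 7.02
A5: 0.3·6.6 + 0.7·4.7 = 5.27
A6: 0.3·5.8 + 0.7·4.8 = 5.1
Highest Hurwicz score = 7.02 → A4.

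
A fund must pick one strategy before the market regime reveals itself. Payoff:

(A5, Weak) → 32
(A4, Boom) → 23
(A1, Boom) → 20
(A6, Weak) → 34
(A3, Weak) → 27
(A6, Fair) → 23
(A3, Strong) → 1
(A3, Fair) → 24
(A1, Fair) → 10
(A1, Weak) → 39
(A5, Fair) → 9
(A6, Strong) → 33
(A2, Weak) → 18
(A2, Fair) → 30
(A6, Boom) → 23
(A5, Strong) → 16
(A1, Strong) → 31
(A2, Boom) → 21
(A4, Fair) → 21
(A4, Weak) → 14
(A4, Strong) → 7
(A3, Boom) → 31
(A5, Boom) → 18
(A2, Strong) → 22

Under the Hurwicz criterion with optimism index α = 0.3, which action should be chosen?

A1: 0.3·39 + 0.7·10 = 18.7
A2: 0.3·30 + 0.7·18 = 21.6
A3: 0.3·31 + 0.7·1 = 10
A4: 0.3·23 + 0.7·7 = 11.8
A5: 0.3·32 + 0.7·9 = 15.9
A6: 0.3·34 + 0.7·23 = 26.3
Highest Hurwicz score = 26.3 → A6.

A6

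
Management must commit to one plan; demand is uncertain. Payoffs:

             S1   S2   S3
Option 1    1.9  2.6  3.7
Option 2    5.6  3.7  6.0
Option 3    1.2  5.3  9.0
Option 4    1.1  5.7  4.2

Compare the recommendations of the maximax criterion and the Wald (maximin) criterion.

Row maxima: Option 1=3.7, Option 2=6.0, Option 3=9.0, Option 4=5.7
Best best-case = 9.0 → Option 3.
Row minima: Option 1=1.9, Option 2=3.7, Option 3=1.2, Option 4=1.1
Best worst-case = 3.7 → Option 2.

maximax → Option 3; maximin → Option 2 (disagree)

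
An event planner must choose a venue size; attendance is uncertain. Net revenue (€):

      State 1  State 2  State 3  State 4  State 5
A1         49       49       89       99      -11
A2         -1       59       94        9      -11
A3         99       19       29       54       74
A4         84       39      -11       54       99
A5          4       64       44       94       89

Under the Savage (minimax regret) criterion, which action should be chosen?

A3

Column bests: State 1=99, State 2=64, State 3=94, State 4=99, State 5=99.
A1 regrets: 50, 15, 5, 0, 110 → max 110
A2 regrets: 100, 5, 0, 90, 110 → max 110
A3 regrets: 0, 45, 65, 45, 25 → max 65
A4 regrets: 15, 25, 105, 45, 0 → max 105
A5 regrets: 95, 0, 50, 5, 10 → max 95
Smallest max regret = 65 → A3.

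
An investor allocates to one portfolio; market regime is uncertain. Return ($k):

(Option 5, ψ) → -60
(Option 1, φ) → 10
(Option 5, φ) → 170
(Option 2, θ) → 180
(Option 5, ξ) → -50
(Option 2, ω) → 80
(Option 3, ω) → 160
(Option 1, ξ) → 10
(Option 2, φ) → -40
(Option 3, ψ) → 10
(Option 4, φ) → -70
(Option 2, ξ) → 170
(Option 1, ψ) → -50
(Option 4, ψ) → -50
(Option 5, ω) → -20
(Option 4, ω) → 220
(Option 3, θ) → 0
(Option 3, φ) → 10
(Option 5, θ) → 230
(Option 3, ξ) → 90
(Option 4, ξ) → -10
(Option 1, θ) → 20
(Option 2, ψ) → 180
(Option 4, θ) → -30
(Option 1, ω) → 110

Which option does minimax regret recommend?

Option 2

Column bests: θ=230, φ=170, ψ=180, ω=220, ξ=170.
Option 1 regrets: 210, 160, 230, 110, 160 → max 230
Option 2 regrets: 50, 210, 0, 140, 0 → max 210
Option 3 regrets: 230, 160, 170, 60, 80 → max 230
Option 4 regrets: 260, 240, 230, 0, 180 → max 260
Option 5 regrets: 0, 0, 240, 240, 220 → max 240
Smallest max regret = 210 → Option 2.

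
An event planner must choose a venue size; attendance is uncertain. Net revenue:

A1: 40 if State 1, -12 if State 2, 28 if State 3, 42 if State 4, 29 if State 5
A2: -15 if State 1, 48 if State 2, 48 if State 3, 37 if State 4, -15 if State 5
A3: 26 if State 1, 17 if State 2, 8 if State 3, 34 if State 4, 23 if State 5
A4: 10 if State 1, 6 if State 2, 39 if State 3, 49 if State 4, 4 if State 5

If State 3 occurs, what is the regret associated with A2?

0

Best payoff under State 3 is 48.
Regret = 48 − 48 = 0.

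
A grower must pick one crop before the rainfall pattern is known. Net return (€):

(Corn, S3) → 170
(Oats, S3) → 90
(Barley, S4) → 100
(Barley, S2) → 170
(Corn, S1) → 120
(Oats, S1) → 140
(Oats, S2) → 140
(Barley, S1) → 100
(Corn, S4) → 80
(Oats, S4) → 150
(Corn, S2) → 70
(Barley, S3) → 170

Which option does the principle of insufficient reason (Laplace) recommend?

Row averages: Barley=135, Corn=110, Oats=130
Highest average = 135 → Barley.

Barley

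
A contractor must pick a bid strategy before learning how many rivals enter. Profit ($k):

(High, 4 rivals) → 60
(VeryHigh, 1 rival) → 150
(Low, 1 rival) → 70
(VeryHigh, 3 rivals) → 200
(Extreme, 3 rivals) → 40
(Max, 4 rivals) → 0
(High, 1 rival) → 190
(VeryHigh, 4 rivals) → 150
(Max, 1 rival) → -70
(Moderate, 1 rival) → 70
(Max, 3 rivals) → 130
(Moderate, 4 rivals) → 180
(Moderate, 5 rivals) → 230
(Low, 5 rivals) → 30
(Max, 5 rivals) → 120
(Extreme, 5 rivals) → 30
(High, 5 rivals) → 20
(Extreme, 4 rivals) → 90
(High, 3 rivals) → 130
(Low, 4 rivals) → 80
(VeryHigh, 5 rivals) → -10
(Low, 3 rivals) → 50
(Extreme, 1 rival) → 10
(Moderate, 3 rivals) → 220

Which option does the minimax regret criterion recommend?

Column bests: 1 rival=190, 3 rivals=220, 4 rivals=180, 5 rivals=230.
Low regrets: 120, 170, 100, 200 → max 200
Moderate regrets: 120, 0, 0, 0 → max 120
High regrets: 0, 90, 120, 210 → max 210
VeryHigh regrets: 40, 20, 30, 240 → max 240
Extreme regrets: 180, 180, 90, 200 → max 200
Max regrets: 260, 90, 180, 110 → max 260
Smallest max regret = 120 → Moderate.

Moderate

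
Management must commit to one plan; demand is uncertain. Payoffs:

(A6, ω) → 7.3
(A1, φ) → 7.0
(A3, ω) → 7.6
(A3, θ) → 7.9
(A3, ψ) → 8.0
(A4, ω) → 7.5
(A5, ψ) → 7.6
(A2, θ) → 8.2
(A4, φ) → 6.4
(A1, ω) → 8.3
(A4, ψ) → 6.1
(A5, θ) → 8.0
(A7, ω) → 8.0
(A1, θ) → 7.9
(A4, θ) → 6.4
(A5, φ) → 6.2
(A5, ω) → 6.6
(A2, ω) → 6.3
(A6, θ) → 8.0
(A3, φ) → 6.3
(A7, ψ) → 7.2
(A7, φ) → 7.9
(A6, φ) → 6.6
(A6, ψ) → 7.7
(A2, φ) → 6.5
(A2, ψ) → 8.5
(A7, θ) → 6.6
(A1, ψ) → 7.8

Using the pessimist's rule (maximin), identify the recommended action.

A1

Row minima: A1=7.0, A2=6.3, A3=6.3, A4=6.1, A5=6.2, A6=6.6, A7=6.6
Best worst-case = 7.0 → A1.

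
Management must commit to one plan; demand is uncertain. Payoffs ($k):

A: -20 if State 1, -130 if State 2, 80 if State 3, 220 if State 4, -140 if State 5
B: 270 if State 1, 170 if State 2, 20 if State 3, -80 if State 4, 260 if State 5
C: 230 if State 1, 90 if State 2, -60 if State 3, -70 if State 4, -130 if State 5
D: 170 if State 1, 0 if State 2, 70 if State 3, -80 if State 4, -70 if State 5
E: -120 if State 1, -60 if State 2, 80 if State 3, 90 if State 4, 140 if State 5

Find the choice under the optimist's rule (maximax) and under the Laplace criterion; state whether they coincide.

Row maxima: A=220, B=270, C=230, D=170, E=140
Best best-case = 270 → B.
Row averages: A=2, B=128, C=12, D=18, E=26
Highest average = 128 → B.

maximax → B; laplace → B (agree)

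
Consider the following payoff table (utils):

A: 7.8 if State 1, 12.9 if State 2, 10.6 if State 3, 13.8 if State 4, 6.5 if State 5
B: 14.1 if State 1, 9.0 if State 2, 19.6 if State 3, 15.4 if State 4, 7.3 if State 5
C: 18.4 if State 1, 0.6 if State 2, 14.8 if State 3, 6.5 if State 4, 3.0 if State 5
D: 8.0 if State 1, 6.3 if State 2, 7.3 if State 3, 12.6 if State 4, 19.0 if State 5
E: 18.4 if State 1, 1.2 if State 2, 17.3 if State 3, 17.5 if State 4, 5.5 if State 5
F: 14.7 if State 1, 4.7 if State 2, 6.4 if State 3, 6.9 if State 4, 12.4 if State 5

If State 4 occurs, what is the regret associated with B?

Best payoff under State 4 is 17.5.
Regret = 17.5 − 15.4 = 2.1.

2.1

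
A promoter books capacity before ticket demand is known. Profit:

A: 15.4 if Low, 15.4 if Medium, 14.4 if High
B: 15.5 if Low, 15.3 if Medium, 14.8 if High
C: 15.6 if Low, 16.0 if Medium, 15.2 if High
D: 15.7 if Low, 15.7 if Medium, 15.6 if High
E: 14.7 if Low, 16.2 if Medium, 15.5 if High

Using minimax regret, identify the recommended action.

Column bests: Low=15.7, Medium=16.2, High=15.6.
A regrets: 0.3, 0.8, 1.2 → max 1.2
B regrets: 0.2, 0.9, 0.8 → max 0.9
C regrets: 0.1, 0.2, 0.4 → max 0.4
D regrets: 0.0, 0.5, 0.0 → max 0.5
E regrets: 1.0, 0.0, 0.1 → max 1.0
Smallest max regret = 0.4 → C.

C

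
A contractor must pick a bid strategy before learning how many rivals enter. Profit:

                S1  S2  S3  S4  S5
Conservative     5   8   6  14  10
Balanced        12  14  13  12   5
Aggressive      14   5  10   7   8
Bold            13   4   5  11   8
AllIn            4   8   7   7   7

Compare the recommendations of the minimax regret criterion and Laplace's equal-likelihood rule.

Column bests: S1=14, S2=14, S3=13, S4=14, S5=10.
Conservative regrets: 9, 6, 7, 0, 0 → max 9
Balanced regrets: 2, 0, 0, 2, 5 → max 5
Aggressive regrets: 0, 9, 3, 7, 2 → max 9
Bold regrets: 1, 10, 8, 3, 2 → max 10
AllIn regrets: 10, 6, 6, 7, 3 → max 10
Smallest max regret = 5 → Balanced.
Row averages: Conservative=8.6, Balanced=11.2, Aggressive=8.8, Bold=8.2, AllIn=6.6
Highest average = 11.2 → Balanced.

minimax regret → Balanced; laplace → Balanced (agree)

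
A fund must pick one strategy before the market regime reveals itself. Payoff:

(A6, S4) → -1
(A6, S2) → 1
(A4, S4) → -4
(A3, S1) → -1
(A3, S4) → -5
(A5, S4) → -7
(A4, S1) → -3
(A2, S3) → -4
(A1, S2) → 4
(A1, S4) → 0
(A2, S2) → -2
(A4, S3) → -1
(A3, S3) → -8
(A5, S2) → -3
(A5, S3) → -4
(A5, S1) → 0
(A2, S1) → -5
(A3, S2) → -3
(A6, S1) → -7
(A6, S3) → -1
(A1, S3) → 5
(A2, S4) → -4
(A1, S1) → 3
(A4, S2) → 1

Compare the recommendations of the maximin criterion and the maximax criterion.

maximin → A1; maximax → A1 (agree)

Row minima: A1=0, A2=-5, A3=-8, A4=-4, A5=-7, A6=-7
Best worst-case = 0 → A1.
Row maxima: A1=5, A2=-2, A3=-1, A4=1, A5=0, A6=1
Best best-case = 5 → A1.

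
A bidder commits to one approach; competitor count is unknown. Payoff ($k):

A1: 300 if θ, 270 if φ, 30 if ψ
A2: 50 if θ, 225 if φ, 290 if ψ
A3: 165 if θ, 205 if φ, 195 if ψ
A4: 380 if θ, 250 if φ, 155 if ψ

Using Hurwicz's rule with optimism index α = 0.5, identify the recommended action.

A1: 0.5·300 + 0.5·30 = 165
A2: 0.5·290 + 0.5·50 = 170
A3: 0.5·205 + 0.5·165 = 185
A4: 0.5·380 + 0.5·155 = 267.5
Highest Hurwicz score = 267.5 → A4.

A4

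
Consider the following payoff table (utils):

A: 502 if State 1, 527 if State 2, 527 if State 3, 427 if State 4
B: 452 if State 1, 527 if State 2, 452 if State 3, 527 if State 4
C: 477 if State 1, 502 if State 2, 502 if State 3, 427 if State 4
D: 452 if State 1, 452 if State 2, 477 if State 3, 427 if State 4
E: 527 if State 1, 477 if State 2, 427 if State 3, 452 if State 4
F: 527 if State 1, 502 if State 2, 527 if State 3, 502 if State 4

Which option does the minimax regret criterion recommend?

Column bests: State 1=527, State 2=527, State 3=527, State 4=527.
A regrets: 25, 0, 0, 100 → max 100
B regrets: 75, 0, 75, 0 → max 75
C regrets: 50, 25, 25, 100 → max 100
D regrets: 75, 75, 50, 100 → max 100
E regrets: 0, 50, 100, 75 → max 100
F regrets: 0, 25, 0, 25 → max 25
Smallest max regret = 25 → F.

F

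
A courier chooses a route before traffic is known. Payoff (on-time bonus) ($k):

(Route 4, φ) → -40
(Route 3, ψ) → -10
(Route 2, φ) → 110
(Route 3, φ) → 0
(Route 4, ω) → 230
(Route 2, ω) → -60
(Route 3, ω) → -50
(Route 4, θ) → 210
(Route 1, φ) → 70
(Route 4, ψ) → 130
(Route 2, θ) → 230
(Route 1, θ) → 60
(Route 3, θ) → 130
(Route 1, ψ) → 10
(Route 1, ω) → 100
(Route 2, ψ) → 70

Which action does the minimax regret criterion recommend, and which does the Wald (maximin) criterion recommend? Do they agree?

minimax regret → Route 4; maximin → Route 1 (disagree)

Column bests: θ=230, φ=110, ψ=130, ω=230.
Route 1 regrets: 170, 40, 120, 130 → max 170
Route 2 regrets: 0, 0, 60, 290 → max 290
Route 3 regrets: 100, 110, 140, 280 → max 280
Route 4 regrets: 20, 150, 0, 0 → max 150
Smallest max regret = 150 → Route 4.
Row minima: Route 1=10, Route 2=-60, Route 3=-50, Route 4=-40
Best worst-case = 10 → Route 1.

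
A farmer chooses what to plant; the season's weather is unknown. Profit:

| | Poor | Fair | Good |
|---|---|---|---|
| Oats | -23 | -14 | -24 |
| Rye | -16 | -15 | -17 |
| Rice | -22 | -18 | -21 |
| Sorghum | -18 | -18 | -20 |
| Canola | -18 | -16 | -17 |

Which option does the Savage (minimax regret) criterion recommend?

Rye

Column bests: Poor=-16, Fair=-14, Good=-17.
Oats regrets: 7, 0, 7 → max 7
Rye regrets: 0, 1, 0 → max 1
Rice regrets: 6, 4, 4 → max 6
Sorghum regrets: 2, 4, 3 → max 4
Canola regrets: 2, 2, 0 → max 2
Smallest max regret = 1 → Rye.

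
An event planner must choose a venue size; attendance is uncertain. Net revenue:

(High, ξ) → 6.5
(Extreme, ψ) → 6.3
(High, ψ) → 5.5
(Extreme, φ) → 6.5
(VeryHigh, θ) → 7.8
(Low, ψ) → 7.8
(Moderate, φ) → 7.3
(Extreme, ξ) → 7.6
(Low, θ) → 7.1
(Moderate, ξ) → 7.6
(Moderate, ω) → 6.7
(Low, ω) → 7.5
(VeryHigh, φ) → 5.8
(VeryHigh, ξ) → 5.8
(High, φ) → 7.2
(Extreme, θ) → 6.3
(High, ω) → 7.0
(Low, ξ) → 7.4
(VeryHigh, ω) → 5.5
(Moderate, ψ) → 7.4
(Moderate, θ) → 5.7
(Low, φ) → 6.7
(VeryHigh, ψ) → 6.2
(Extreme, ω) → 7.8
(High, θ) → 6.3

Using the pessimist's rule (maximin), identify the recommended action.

Low

Row minima: Low=6.7, Moderate=5.7, High=5.5, VeryHigh=5.5, Extreme=6.3
Best worst-case = 6.7 → Low.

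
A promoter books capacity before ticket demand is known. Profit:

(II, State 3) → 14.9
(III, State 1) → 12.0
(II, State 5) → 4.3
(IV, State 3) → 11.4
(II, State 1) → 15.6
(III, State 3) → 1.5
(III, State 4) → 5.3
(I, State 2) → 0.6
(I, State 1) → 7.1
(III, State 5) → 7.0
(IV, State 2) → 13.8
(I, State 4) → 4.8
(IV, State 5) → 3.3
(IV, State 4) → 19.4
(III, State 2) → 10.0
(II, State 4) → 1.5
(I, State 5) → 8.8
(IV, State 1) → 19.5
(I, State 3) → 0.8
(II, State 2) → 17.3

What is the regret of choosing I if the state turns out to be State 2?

16.7

Best payoff under State 2 is 17.3.
Regret = 17.3 − 0.6 = 16.7.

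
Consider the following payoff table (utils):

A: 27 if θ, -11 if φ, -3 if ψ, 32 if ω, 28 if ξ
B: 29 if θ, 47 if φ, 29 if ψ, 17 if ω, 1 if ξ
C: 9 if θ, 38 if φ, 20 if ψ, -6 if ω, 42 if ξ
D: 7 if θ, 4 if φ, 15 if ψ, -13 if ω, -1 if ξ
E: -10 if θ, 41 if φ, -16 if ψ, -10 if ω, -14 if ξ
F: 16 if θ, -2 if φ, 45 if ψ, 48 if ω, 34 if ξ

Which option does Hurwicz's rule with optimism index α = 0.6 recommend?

A: 0.6·32 + 0.4·(-11) = 14.8
B: 0.6·47 + 0.4·1 = 28.6
C: 0.6·42 + 0.4·(-6) = 22.8
D: 0.6·15 + 0.4·(-13) = 3.8
E: 0.6·41 + 0.4·(-16) = 18.2
F: 0.6·48 + 0.4·(-2) = 28
Highest Hurwicz score = 28.6 → B.

B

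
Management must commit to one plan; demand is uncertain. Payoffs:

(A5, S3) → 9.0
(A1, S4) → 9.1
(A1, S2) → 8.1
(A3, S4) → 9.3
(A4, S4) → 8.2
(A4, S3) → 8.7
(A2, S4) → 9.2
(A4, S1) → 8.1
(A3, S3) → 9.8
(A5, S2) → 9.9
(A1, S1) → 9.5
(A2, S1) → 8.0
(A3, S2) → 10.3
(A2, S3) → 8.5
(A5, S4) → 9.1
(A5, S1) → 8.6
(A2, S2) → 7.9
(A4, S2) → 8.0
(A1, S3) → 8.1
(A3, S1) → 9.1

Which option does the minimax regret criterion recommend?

A3

Column bests: S1=9.5, S2=10.3, S3=9.8, S4=9.3.
A1 regrets: 0.0, 2.2, 1.7, 0.2 → max 2.2
A2 regrets: 1.5, 2.4, 1.3, 0.1 → max 2.4
A3 regrets: 0.4, 0.0, 0.0, 0.0 → max 0.4
A4 regrets: 1.4, 2.3, 1.1, 1.1 → max 2.3
A5 regrets: 0.9, 0.4, 0.8, 0.2 → max 0.9
Smallest max regret = 0.4 → A3.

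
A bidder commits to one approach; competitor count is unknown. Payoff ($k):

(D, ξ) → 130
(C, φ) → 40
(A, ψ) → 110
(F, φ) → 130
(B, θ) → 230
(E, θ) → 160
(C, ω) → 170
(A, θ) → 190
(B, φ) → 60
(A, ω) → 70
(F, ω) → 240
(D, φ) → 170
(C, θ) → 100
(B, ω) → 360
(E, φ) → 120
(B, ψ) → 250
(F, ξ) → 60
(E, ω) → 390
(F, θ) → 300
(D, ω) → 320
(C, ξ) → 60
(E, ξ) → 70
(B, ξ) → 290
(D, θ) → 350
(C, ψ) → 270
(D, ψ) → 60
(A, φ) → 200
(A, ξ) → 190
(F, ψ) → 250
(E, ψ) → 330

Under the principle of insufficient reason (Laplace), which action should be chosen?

B

Row averages: A=152, B=238, C=128, D=206, E=214, F=196
Highest average = 238 → B.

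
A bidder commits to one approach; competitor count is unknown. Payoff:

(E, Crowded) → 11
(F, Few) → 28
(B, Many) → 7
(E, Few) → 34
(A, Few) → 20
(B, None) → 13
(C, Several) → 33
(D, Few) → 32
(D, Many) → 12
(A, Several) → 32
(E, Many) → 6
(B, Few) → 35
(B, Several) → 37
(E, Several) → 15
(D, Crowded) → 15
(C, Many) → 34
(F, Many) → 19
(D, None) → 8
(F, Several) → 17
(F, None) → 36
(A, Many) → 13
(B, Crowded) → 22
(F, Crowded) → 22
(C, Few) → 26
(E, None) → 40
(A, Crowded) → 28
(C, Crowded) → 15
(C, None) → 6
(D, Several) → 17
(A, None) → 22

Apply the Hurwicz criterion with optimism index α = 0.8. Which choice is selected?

E

A: 0.8·32 + 0.2·13 = 28.2
B: 0.8·37 + 0.2·7 = 31
C: 0.8·34 + 0.2·6 = 28.4
D: 0.8·32 + 0.2·8 = 27.2
E: 0.8·40 + 0.2·6 = 33.2
F: 0.8·36 + 0.2·17 = 32.2
Highest Hurwicz score = 33.2 → E.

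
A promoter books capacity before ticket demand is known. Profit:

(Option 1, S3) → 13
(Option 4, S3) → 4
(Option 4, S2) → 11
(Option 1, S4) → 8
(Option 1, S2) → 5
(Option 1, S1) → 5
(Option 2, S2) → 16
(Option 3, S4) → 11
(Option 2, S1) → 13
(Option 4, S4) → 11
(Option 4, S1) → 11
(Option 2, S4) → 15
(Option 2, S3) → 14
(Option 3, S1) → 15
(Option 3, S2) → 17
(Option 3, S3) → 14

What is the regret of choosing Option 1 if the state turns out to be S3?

1

Best payoff under S3 is 14.
Regret = 14 − 13 = 1.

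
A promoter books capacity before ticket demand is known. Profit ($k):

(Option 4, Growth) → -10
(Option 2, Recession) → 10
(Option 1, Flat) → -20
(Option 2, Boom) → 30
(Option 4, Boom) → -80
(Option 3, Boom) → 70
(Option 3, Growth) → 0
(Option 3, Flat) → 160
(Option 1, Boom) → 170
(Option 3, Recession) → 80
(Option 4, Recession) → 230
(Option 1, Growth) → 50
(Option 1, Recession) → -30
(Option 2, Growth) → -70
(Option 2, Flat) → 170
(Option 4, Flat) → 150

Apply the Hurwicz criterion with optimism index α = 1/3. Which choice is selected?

Option 3

Option 1: 1/3·170 + 2/3·(-30) = 110/3
Option 2: 1/3·170 + 2/3·(-70) = 10
Option 3: 1/3·160 + 2/3·0 = 160/3
Option 4: 1/3·230 + 2/3·(-80) = 70/3
Highest Hurwicz score = 160/3 → Option 3.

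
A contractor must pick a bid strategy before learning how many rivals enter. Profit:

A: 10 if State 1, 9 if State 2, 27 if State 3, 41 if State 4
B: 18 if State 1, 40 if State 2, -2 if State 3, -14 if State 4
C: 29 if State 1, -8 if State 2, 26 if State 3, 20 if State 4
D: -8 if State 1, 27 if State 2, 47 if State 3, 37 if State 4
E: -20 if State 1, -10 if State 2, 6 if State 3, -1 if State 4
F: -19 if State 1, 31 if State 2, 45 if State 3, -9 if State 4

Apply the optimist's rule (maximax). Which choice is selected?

Row maxima: A=41, B=40, C=29, D=47, E=6, F=45
Best best-case = 47 → D.

D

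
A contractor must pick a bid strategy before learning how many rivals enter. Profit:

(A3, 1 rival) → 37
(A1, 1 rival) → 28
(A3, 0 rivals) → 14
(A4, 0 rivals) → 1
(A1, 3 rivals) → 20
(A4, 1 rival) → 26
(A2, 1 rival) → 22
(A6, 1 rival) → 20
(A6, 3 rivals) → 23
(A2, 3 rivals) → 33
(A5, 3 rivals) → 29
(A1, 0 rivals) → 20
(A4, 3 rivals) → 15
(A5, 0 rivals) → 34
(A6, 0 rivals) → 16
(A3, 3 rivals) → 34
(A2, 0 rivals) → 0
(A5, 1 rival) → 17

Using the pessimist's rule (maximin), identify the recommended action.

Row minima: A1=20, A2=0, A3=14, A4=1, A5=17, A6=16
Best worst-case = 20 → A1.

A1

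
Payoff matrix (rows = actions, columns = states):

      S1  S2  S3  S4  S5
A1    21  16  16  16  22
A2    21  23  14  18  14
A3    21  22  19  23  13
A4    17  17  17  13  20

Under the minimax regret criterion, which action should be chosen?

A1

Column bests: S1=21, S2=23, S3=19, S4=23, S5=22.
A1 regrets: 0, 7, 3, 7, 0 → max 7
A2 regrets: 0, 0, 5, 5, 8 → max 8
A3 regrets: 0, 1, 0, 0, 9 → max 9
A4 regrets: 4, 6, 2, 10, 2 → max 10
Smallest max regret = 7 → A1.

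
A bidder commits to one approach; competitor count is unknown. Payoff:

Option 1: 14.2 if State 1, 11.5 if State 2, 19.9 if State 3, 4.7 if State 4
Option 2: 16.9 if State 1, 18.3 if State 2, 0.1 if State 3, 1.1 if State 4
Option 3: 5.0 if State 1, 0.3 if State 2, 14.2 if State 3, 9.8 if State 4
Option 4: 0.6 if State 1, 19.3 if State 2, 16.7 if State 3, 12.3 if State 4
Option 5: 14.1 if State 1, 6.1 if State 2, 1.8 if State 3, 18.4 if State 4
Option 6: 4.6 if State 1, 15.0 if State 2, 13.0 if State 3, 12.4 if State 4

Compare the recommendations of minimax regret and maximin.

minimax regret → Option 6; maximin → Option 1 (disagree)

Column bests: State 1=16.9, State 2=19.3, State 3=19.9, State 4=18.4.
Option 1 regrets: 2.7, 7.8, 0.0, 13.7 → max 13.7
Option 2 regrets: 0.0, 1.0, 19.8, 17.3 → max 19.8
Option 3 regrets: 11.9, 19.0, 5.7, 8.6 → max 19.0
Option 4 regrets: 16.3, 0.0, 3.2, 6.1 → max 16.3
Option 5 regrets: 2.8, 13.2, 18.1, 0.0 → max 18.1
Option 6 regrets: 12.3, 4.3, 6.9, 6.0 → max 12.3
Smallest max regret = 12.3 → Option 6.
Row minima: Option 1=4.7, Option 2=0.1, Option 3=0.3, Option 4=0.6, Option 5=1.8, Option 6=4.6
Best worst-case = 4.7 → Option 1.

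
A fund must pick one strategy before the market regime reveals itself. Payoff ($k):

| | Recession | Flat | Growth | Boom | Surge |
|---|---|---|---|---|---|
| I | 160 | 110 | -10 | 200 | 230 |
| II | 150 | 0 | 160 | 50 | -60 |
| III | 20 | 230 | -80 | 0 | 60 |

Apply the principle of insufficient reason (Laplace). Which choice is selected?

Row averages: I=138, II=60, III=46
Highest average = 138 → I.

I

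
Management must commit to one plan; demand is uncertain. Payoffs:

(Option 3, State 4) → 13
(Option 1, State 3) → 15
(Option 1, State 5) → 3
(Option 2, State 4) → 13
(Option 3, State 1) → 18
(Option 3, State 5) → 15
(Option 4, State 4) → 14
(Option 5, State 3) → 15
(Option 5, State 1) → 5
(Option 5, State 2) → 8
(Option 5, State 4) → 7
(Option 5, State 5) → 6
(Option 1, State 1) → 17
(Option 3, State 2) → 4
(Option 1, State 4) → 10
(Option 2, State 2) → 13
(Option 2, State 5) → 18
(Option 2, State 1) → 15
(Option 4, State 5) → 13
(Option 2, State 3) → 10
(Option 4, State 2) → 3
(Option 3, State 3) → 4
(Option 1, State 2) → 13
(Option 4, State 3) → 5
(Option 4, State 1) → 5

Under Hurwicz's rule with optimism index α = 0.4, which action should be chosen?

Option 2

Option 1: 0.4·17 + 0.6·3 = 8.6
Option 2: 0.4·18 + 0.6·10 = 13.2
Option 3: 0.4·18 + 0.6·4 = 9.6
Option 4: 0.4·14 + 0.6·3 = 7.4
Option 5: 0.4·15 + 0.6·5 = 9
Highest Hurwicz score = 13.2 → Option 2.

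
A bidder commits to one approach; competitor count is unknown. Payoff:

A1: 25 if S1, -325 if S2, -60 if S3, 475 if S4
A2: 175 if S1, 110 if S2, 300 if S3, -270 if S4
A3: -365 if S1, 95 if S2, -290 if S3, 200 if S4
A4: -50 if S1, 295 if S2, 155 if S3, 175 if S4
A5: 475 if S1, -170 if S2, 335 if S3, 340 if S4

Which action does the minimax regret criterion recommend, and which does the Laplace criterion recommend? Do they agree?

Column bests: S1=475, S2=295, S3=335, S4=475.
A1 regrets: 450, 620, 395, 0 → max 620
A2 regrets: 300, 185, 35, 745 → max 745
A3 regrets: 840, 200, 625, 275 → max 840
A4 regrets: 525, 0, 180, 300 → max 525
A5 regrets: 0, 465, 0, 135 → max 465
Smallest max regret = 465 → A5.
Row averages: A1=28.75, A2=78.75, A3=-90, A4=143.75, A5=245
Highest average = 245 → A5.

minimax regret → A5; laplace → A5 (agree)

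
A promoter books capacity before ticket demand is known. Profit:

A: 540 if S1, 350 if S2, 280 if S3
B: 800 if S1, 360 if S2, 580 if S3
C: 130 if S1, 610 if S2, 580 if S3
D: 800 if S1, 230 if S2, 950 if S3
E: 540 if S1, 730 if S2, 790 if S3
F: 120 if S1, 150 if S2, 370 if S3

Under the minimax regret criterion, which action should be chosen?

Column bests: S1=800, S2=730, S3=950.
A regrets: 260, 380, 670 → max 670
B regrets: 0, 370, 370 → max 370
C regrets: 670, 120, 370 → max 670
D regrets: 0, 500, 0 → max 500
E regrets: 260, 0, 160 → max 260
F regrets: 680, 580, 580 → max 680
Smallest max regret = 260 → E.

E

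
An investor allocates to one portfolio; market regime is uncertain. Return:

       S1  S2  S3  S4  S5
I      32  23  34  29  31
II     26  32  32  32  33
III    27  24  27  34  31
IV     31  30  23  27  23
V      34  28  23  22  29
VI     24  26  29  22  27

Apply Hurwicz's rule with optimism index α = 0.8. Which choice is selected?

I: 0.8·34 + 0.2·23 = 31.8
II: 0.8·33 + 0.2·26 = 31.6
III: 0.8·34 + 0.2·24 = 32
IV: 0.8·31 + 0.2·23 = 29.4
V: 0.8·34 + 0.2·22 = 31.6
VI: 0.8·29 + 0.2·22 = 27.6
Highest Hurwicz score = 32 → III.

III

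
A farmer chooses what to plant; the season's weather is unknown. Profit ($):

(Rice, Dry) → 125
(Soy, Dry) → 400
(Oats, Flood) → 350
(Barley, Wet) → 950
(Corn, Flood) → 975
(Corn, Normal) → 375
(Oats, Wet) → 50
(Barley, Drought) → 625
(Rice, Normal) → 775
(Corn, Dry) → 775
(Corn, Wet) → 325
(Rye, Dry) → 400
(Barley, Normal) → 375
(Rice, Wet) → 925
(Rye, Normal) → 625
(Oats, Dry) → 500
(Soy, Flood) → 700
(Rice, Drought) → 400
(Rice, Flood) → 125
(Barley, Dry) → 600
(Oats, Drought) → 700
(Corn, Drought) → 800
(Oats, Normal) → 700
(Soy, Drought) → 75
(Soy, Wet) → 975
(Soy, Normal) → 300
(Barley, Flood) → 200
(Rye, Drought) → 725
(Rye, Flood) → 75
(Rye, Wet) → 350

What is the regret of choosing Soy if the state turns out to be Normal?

Best payoff under Normal is 775.
Regret = 775 − 300 = 475.

475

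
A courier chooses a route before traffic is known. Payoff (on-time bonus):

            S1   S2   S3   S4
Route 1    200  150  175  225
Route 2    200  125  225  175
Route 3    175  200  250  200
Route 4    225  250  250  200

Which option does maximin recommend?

Route 4

Row minima: Route 1=150, Route 2=125, Route 3=175, Route 4=200
Best worst-case = 200 → Route 4.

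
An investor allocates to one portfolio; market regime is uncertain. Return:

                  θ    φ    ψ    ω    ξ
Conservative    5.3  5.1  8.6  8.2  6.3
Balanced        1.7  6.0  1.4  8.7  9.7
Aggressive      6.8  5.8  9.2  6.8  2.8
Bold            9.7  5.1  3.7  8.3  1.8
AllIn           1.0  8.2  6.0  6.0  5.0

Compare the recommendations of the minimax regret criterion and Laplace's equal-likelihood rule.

minimax regret → Conservative; laplace → Conservative (agree)

Column bests: θ=9.7, φ=8.2, ψ=9.2, ω=8.7, ξ=9.7.
Conservative regrets: 4.4, 3.1, 0.6, 0.5, 3.4 → max 4.4
Balanced regrets: 8.0, 2.2, 7.8, 0.0, 0.0 → max 8.0
Aggressive regrets: 2.9, 2.4, 0.0, 1.9, 6.9 → max 6.9
Bold regrets: 0.0, 3.1, 5.5, 0.4, 7.9 → max 7.9
AllIn regrets: 8.7, 0.0, 3.2, 2.7, 4.7 → max 8.7
Smallest max regret = 4.4 → Conservative.
Row averages: Conservative=6.7, Balanced=5.5, Aggressive=6.28, Bold=5.72, AllIn=5.24
Highest average = 6.7 → Conservative.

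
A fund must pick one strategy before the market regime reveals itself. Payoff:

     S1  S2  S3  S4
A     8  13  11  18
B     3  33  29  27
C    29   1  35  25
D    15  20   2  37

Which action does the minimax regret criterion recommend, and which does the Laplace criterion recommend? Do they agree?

Column bests: S1=29, S2=33, S3=35, S4=37.
A regrets: 21, 20, 24, 19 → max 24
B regrets: 26, 0, 6, 10 → max 26
C regrets: 0, 32, 0, 12 → max 32
D regrets: 14, 13, 33, 0 → max 33
Smallest max regret = 24 → A.
Row averages: A=12.5, B=23, C=22.5, D=18.5
Highest average = 23 → B.

minimax regret → A; laplace → B (disagree)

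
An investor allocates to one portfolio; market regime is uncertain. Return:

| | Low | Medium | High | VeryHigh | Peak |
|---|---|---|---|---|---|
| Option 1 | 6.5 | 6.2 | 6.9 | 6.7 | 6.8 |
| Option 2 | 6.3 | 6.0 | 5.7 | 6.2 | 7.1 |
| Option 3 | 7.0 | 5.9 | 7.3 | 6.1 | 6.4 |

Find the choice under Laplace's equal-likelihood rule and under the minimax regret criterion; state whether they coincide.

laplace → Option 1; minimax regret → Option 1 (agree)

Row averages: Option 1=6.62, Option 2=6.26, Option 3=6.54
Highest average = 6.62 → Option 1.
Column bests: Low=7.0, Medium=6.2, High=7.3, VeryHigh=6.7, Peak=7.1.
Option 1 regrets: 0.5, 0.0, 0.4, 0.0, 0.3 → max 0.5
Option 2 regrets: 0.7, 0.2, 1.6, 0.5, 0.0 → max 1.6
Option 3 regrets: 0.0, 0.3, 0.0, 0.6, 0.7 → max 0.7
Smallest max regret = 0.5 → Option 1.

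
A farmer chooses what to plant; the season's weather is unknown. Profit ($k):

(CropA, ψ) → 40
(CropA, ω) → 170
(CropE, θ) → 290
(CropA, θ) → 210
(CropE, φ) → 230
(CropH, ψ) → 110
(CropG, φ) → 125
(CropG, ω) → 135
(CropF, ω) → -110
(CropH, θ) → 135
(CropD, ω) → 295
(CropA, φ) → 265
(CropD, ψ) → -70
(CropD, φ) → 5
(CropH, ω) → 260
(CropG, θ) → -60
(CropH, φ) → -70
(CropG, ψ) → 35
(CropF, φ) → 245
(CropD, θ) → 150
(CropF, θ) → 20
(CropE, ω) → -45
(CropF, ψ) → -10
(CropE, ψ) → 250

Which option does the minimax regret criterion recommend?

Column bests: θ=290, φ=265, ψ=250, ω=295.
CropA regrets: 80, 0, 210, 125 → max 210
CropD regrets: 140, 260, 320, 0 → max 320
CropF regrets: 270, 20, 260, 405 → max 405
CropH regrets: 155, 335, 140, 35 → max 335
CropG regrets: 350, 140, 215, 160 → max 350
CropE regrets: 0, 35, 0, 340 → max 340
Smallest max regret = 210 → CropA.

CropA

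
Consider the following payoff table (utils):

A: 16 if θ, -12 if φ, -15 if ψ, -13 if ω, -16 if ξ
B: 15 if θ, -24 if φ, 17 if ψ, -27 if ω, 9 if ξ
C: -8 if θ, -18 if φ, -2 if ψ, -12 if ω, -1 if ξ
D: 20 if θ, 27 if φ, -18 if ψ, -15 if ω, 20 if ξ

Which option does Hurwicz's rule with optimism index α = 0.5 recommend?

A: 0.5·16 + 0.5·(-16) = 0
B: 0.5·17 + 0.5·(-27) = -5
C: 0.5·(-1) + 0.5·(-18) = -9.5
D: 0.5·27 + 0.5·(-18) = 4.5
Highest Hurwicz score = 4.5 → D.

D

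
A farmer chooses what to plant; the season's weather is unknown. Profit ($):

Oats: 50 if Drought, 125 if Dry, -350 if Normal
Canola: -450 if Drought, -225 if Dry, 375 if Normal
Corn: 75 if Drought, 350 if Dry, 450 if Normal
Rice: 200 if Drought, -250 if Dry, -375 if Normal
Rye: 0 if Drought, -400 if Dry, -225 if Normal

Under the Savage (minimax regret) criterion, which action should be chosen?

Corn

Column bests: Drought=200, Dry=350, Normal=450.
Oats regrets: 150, 225, 800 → max 800
Canola regrets: 650, 575, 75 → max 650
Corn regrets: 125, 0, 0 → max 125
Rice regrets: 0, 600, 825 → max 825
Rye regrets: 200, 750, 675 → max 750
Smallest max regret = 125 → Corn.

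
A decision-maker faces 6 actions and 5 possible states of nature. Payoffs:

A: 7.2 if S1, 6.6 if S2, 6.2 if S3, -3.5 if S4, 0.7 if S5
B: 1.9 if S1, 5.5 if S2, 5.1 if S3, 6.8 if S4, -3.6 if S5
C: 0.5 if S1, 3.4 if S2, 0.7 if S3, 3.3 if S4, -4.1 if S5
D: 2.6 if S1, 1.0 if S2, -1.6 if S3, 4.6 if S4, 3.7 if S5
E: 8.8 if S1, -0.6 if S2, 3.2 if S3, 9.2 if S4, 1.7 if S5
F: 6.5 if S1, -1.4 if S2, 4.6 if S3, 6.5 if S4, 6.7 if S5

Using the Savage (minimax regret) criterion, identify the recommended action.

E

Column bests: S1=8.8, S2=6.6, S3=6.2, S4=9.2, S5=6.7.
A regrets: 1.6, 0.0, 0.0, 12.7, 6.0 → max 12.7
B regrets: 6.9, 1.1, 1.1, 2.4, 10.3 → max 10.3
C regrets: 8.3, 3.2, 5.5, 5.9, 10.8 → max 10.8
D regrets: 6.2, 5.6, 7.8, 4.6, 3.0 → max 7.8
E regrets: 0.0, 7.2, 3.0, 0.0, 5.0 → max 7.2
F regrets: 2.3, 8.0, 1.6, 2.7, 0.0 → max 8.0
Smallest max regret = 7.2 → E.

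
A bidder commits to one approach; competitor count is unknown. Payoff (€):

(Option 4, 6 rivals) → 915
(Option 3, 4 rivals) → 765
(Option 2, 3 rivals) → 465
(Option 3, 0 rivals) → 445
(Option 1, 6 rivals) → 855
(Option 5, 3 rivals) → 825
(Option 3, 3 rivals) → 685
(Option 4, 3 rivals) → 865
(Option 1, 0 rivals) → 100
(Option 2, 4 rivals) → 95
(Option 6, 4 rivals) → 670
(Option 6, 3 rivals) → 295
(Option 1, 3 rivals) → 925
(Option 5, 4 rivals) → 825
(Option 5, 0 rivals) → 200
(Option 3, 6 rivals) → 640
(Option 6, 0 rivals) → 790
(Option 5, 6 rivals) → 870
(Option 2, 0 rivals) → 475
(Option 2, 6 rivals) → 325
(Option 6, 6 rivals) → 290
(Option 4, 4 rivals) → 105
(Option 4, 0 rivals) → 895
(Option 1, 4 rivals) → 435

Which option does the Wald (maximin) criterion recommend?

Row minima: Option 1=100, Option 2=95, Option 3=445, Option 4=105, Option 5=200, Option 6=290
Best worst-case = 445 → Option 3.

Option 3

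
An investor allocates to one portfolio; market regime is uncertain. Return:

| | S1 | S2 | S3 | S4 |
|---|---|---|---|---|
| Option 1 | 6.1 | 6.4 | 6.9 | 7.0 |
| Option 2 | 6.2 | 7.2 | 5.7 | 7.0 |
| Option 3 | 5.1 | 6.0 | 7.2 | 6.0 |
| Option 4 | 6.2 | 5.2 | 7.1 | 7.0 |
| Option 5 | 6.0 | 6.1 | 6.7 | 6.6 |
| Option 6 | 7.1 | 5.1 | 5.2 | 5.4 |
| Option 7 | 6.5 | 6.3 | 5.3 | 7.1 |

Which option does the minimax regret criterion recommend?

Column bests: S1=7.1, S2=7.2, S3=7.2, S4=7.1.
Option 1 regrets: 1.0, 0.8, 0.3, 0.1 → max 1.0
Option 2 regrets: 0.9, 0.0, 1.5, 0.1 → max 1.5
Option 3 regrets: 2.0, 1.2, 0.0, 1.1 → max 2.0
Option 4 regrets: 0.9, 2.0, 0.1, 0.1 → max 2.0
Option 5 regrets: 1.1, 1.1, 0.5, 0.5 → max 1.1
Option 6 regrets: 0.0, 2.1, 2.0, 1.7 → max 2.1
Option 7 regrets: 0.6, 0.9, 1.9, 0.0 → max 1.9
Smallest max regret = 1.0 → Option 1.

Option 1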